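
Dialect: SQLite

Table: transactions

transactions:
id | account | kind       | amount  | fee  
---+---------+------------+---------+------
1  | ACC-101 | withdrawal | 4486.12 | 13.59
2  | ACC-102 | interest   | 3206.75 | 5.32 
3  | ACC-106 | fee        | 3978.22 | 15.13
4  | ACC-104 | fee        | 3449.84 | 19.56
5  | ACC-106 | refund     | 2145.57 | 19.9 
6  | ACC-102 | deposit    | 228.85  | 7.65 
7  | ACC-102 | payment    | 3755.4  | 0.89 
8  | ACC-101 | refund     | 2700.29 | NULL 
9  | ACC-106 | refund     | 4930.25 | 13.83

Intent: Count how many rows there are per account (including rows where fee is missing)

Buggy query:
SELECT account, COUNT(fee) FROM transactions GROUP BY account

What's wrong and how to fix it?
Bug: COUNT(fee) skips NULLs, so groups with missing fee are undercounted

Fix: Use COUNT(*) to count all rows regardless of NULL

Corrected query:
SELECT account, COUNT(*) FROM transactions GROUP BY account

Result:
account | COUNT(*)
--------+---------
ACC-101 | 2       
ACC-102 | 3       
ACC-104 | 1       
ACC-106 | 3       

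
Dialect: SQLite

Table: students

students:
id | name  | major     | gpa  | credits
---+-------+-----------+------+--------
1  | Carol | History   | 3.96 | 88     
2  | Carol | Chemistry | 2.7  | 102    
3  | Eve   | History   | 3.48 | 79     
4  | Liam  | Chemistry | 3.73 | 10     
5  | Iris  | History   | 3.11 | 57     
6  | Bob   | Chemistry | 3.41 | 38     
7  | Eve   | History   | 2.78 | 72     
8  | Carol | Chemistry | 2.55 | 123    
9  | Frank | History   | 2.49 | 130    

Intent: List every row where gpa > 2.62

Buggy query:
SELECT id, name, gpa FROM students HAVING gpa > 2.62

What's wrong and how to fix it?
Bug: This is a non-aggregate query (no GROUP BY, no aggregates), so in SQLite the HAVING clause is invalid here; a row-level condition belongs in WHERE

Fix: Replace HAVING with WHERE since the condition applies to individual rows

Corrected query:
SELECT id, name, gpa FROM students WHERE gpa > 2.62

Result:
id | name  | gpa 
---+-------+-----
1  | Carol | 3.96
2  | Carol | 2.7 
3  | Eve   | 3.48
4  | Liam  | 3.73
5  | Iris  | 3.11
6  | Bob   | 3.41
7  | Eve   | 2.78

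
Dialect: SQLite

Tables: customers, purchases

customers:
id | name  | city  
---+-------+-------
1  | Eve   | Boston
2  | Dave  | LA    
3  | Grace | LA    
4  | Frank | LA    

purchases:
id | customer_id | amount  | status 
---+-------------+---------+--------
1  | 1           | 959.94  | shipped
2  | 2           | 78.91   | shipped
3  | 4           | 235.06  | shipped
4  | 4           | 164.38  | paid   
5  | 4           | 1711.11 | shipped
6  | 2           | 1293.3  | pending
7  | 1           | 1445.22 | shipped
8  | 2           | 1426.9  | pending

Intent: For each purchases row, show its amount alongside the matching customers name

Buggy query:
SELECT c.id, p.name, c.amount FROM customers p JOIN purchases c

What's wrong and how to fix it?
Bug: Missing join condition: each purchases row is matched to all customers rows instead of just its own

Fix: Specify the join condition linking the foreign key to the parent id

Corrected query:
SELECT c.id, p.name, c.amount FROM customers p JOIN purchases c ON c.customer_id = p.id

Result:
id | name  | amount 
---+-------+--------
1  | Eve   | 959.94 
2  | Dave  | 78.91  
3  | Frank | 235.06 
4  | Frank | 164.38 
5  | Frank | 1711.11
6  | Dave  | 1293.3 
7  | Eve   | 1445.22
8  | Dave  | 1426.9 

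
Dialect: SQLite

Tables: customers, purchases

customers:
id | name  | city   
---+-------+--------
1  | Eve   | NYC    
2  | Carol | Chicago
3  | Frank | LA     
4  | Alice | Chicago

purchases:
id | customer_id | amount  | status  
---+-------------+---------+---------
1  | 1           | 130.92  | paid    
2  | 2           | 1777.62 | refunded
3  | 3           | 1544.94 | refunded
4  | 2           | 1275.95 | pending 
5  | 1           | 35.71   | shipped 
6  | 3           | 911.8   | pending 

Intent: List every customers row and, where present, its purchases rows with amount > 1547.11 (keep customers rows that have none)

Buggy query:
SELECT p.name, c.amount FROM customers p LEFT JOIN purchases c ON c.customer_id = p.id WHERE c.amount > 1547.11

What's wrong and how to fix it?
Bug: A WHERE condition on the right-hand table after LEFT JOIN drops unmatched parents

Fix: Put 'c.amount > 1547.11' in the JOIN's ON clause instead of WHERE

Corrected query:
SELECT p.name, c.amount FROM customers p LEFT JOIN purchases c ON c.customer_id = p.id AND c.amount > 1547.11

Result:
name  | amount 
------+--------
Eve   | NULL   
Carol | 1777.62
Frank | NULL   
Alice | NULL   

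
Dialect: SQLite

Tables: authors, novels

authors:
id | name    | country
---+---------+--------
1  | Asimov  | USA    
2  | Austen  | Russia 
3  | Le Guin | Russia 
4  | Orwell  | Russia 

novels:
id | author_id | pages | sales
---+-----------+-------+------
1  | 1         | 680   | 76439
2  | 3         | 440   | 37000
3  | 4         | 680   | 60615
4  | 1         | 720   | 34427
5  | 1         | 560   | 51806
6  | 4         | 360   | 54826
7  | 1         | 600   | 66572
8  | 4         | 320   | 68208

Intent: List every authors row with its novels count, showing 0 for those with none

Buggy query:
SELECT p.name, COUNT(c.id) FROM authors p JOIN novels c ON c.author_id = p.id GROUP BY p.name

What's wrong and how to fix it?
Bug: INNER JOIN drops authors rows that have no matching novels rows

Fix: Switch to LEFT JOIN to retain unmatched parent rows

Corrected query:
SELECT p.name, COUNT(c.id) FROM authors p LEFT JOIN novels c ON c.author_id = p.id GROUP BY p.name

Result:
name    | COUNT(c.id)
--------+------------
Asimov  | 4          
Austen  | 0          
Le Guin | 1          
Orwell  | 3          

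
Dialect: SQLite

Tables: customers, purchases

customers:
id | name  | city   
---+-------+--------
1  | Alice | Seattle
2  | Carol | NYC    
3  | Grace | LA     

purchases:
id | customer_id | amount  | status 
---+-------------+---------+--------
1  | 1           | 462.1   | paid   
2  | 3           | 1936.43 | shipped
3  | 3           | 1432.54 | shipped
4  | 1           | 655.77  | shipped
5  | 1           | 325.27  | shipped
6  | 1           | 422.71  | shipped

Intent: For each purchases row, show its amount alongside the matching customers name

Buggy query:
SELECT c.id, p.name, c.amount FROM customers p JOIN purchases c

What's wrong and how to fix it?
Bug: JOIN with no ON clause produces a cartesian product; every purchases row pairs with every customers row

Fix: Add ON c.customer_id = p.id to the JOIN

Corrected query:
SELECT c.id, p.name, c.amount FROM customers p JOIN purchases c ON c.customer_id = p.id

Result:
id | name  | amount 
---+-------+--------
1  | Alice | 462.1  
2  | Grace | 1936.43
3  | Grace | 1432.54
4  | Alice | 655.77 
5  | Alice | 325.27 
6  | Alice | 422.71 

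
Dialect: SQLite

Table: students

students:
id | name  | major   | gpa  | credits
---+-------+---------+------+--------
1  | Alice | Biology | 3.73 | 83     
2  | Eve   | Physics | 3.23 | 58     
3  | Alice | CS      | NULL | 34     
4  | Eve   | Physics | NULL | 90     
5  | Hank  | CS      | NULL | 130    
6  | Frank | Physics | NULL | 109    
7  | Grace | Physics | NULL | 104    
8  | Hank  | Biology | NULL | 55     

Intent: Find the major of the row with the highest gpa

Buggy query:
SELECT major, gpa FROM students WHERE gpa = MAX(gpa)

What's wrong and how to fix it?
Bug: MAX(gpa) is an aggregate and cannot be used directly in WHERE

Fix: Use a subquery: WHERE gpa = (SELECT MAX(gpa) FROM students)

Corrected query:
SELECT major, gpa FROM students WHERE gpa = (SELECT MAX(gpa) FROM students)

Result:
major   | gpa 
--------+-----
Biology | 3.73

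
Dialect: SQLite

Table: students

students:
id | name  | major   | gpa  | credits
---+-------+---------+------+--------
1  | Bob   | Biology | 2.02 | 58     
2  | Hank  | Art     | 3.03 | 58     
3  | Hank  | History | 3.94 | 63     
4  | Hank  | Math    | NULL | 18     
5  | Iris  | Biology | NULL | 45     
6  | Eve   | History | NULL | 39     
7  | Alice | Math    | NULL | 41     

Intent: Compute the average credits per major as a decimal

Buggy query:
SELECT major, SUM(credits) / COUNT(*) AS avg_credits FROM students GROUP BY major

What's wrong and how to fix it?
Bug: SUM(credits) and COUNT(*) are both integers; the division truncates the fractional part

Fix: Multiply by 1.0 (or CAST to REAL) to force floating-point division

Corrected query:
SELECT major, SUM(credits) * 1.0 / COUNT(*) AS avg_credits FROM students GROUP BY major

Result:
major   | avg_credits
--------+------------
Art     | 58         
Biology | 51.5       
History | 51         
Math    | 29.5       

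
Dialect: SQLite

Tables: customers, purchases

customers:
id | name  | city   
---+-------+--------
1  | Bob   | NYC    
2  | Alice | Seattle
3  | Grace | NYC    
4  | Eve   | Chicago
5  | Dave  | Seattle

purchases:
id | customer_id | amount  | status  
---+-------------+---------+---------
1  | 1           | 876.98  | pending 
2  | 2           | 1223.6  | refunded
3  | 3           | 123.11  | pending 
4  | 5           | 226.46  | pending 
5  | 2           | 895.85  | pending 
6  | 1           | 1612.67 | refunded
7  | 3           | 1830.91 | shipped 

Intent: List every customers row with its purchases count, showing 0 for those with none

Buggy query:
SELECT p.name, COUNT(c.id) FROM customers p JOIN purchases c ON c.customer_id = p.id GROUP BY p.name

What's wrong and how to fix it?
Bug: An inner join excludes parents with zero children

Fix: Use LEFT JOIN so parents without children still appear (COUNT(c.id) gives 0)

Corrected query:
SELECT p.name, COUNT(c.id) FROM customers p LEFT JOIN purchases c ON c.customer_id = p.id GROUP BY p.name

Result:
name  | COUNT(c.id)
------+------------
Alice | 2          
Bob   | 2          
Dave  | 1          
Eve   | 0          
Grace | 2          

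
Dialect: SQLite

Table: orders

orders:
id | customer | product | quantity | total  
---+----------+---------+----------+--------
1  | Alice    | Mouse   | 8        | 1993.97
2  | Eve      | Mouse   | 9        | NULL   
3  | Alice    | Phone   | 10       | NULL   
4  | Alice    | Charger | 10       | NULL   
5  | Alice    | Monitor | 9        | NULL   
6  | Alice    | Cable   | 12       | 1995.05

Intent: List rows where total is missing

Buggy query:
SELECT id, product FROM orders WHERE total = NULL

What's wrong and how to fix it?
Bug: Comparing to NULL with '=' never matches; NULL = NULL is unknown, not true

Fix: Use IS NULL to test for NULL

Corrected query:
SELECT id, product FROM orders WHERE total IS NULL

Result:
id | product
---+--------
2  | Mouse  
3  | Phone  
4  | Charger
5  | Monitor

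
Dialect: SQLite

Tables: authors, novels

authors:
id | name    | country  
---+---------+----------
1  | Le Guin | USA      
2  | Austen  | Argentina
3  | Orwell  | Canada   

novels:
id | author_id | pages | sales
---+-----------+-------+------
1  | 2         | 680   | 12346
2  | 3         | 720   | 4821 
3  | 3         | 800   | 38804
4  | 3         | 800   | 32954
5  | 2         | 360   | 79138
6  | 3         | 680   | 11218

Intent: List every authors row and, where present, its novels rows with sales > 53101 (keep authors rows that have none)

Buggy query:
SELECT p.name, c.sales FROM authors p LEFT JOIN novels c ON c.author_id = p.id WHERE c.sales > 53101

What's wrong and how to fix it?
Bug: Filtering c.sales in WHERE discards the NULL rows produced by LEFT JOIN, turning it into an inner join

Fix: Put 'c.sales > 53101' in the JOIN's ON clause instead of WHERE

Corrected query:
SELECT p.name, c.sales FROM authors p LEFT JOIN novels c ON c.author_id = p.id AND c.sales > 53101

Result:
name    | sales
--------+------
Le Guin | NULL 
Austen  | 79138
Orwell  | NULL 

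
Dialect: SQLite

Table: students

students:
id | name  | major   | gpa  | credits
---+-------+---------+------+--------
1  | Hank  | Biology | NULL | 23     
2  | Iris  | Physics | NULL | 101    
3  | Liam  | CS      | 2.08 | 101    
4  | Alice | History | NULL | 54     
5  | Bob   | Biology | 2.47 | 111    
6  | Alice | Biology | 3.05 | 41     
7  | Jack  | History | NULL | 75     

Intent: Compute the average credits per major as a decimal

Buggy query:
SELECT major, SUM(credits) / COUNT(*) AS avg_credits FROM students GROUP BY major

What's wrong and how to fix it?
Bug: Both operands are integers, so '/' performs integer division and truncates

Fix: Cast one side to REAL so the division keeps the fractional part

Corrected query:
SELECT major, SUM(credits) * 1.0 / COUNT(*) AS avg_credits FROM students GROUP BY major

Result:
major   | avg_credits
--------+------------
Biology | 58.333333  
CS      | 101        
History | 64.5       
Physics | 101        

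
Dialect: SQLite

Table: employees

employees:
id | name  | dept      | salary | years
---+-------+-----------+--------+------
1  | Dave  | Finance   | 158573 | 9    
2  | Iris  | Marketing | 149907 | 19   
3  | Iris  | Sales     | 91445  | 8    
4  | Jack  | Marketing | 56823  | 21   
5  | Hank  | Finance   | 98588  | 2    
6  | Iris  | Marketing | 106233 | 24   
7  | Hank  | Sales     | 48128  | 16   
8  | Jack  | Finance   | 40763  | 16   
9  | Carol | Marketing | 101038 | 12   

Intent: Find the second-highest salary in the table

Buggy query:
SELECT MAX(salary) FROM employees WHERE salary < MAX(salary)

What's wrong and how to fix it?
Bug: MAX(salary) on the right of the comparison is an aggregate-in-WHERE error

Fix: Put the inner MAX in a scalar subquery

Corrected query:
SELECT MAX(salary) FROM employees WHERE salary < (SELECT MAX(salary) FROM employees)

Result:
MAX(salary)
-----------
149907     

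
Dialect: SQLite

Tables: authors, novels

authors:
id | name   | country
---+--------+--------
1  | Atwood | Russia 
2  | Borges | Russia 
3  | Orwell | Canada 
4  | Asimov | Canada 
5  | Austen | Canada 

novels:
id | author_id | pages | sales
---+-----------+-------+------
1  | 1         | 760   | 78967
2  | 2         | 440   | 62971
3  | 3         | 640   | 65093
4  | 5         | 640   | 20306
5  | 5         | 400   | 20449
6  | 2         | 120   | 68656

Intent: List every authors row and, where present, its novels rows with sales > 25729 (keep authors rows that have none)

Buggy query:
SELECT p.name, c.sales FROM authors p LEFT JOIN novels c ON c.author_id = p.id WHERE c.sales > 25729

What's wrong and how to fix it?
Bug: A WHERE condition on the right-hand table after LEFT JOIN drops unmatched parents

Fix: Put 'c.sales > 25729' in the JOIN's ON clause instead of WHERE

Corrected query:
SELECT p.name, c.sales FROM authors p LEFT JOIN novels c ON c.author_id = p.id AND c.sales > 25729

Result:
name   | sales
-------+------
Atwood | 78967
Borges | 62971
Borges | 68656
Orwell | 65093
Asimov | NULL 
Austen | NULL 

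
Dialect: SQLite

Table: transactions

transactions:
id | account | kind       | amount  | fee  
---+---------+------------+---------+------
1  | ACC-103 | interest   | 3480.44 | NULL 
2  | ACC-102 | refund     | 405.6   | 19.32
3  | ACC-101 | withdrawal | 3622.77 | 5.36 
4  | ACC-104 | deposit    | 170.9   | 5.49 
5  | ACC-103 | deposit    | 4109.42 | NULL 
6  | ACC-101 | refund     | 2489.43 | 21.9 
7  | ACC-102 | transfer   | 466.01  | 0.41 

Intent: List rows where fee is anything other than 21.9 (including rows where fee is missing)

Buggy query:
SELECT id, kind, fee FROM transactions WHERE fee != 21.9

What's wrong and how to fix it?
Bug: Inequality against NULL is unknown, not true; rows with NULL are dropped

Fix: Add an explicit OR fee IS NULL to include the missing-value rows

Corrected query:
SELECT id, kind, fee FROM transactions WHERE fee != 21.9 OR fee IS NULL

Result:
id | kind       | fee  
---+------------+------
1  | interest   | NULL 
2  | refund     | 19.32
3  | withdrawal | 5.36 
4  | deposit    | 5.49 
5  | deposit    | NULL 
7  | transfer   | 0.41 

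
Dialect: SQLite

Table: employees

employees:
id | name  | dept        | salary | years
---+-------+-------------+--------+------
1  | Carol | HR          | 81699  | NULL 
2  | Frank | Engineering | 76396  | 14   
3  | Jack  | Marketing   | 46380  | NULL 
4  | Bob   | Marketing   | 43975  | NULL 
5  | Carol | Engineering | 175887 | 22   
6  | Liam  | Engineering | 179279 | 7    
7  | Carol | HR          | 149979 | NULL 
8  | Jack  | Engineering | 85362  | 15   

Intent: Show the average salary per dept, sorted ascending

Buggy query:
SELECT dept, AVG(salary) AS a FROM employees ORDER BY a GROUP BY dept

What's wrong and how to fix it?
Bug: ORDER BY appears before GROUP BY; SQL clause order requires GROUP BY first

Fix: Reorder: SELECT … FROM … GROUP BY … ORDER BY …

Corrected query:
SELECT dept, AVG(salary) AS a FROM employees GROUP BY dept ORDER BY a

Result:
dept        | a      
------------+--------
Marketing   | 45177.5
HR          | 115839 
Engineering | 129231 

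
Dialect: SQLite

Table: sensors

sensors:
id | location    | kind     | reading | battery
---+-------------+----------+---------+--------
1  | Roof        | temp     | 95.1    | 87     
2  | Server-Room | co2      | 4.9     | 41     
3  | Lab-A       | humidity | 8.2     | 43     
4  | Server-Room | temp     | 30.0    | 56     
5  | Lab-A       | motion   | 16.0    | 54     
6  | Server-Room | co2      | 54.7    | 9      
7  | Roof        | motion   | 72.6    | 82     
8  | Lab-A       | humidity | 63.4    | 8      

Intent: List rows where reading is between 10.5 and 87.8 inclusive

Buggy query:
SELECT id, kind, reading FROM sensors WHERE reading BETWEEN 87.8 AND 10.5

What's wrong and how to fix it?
Bug: BETWEEN expects the lower bound first; with 87.8 AND 10.5 the range is empty

Fix: Write BETWEEN 10.5 AND 87.8

Corrected query:
SELECT id, kind, reading FROM sensors WHERE reading BETWEEN 10.5 AND 87.8

Result:
id | kind     | reading
---+----------+--------
4  | temp     | 30     
5  | motion   | 16     
6  | co2      | 54.7   
7  | motion   | 72.6   
8  | humidity | 63.4   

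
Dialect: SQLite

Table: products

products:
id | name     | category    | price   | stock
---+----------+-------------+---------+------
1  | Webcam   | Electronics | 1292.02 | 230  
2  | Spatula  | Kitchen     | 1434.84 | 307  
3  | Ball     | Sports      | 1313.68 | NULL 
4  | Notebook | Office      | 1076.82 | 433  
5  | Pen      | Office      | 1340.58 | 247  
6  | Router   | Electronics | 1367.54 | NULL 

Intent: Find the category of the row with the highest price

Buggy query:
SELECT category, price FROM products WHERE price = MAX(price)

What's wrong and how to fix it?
Bug: WHERE is evaluated per row; an aggregate over the whole table isn't defined there

Fix: Use a subquery: WHERE price = (SELECT MAX(price) FROM products)

Corrected query:
SELECT category, price FROM products WHERE price = (SELECT MAX(price) FROM products)

Result:
category | price  
---------+--------
Kitchen  | 1434.84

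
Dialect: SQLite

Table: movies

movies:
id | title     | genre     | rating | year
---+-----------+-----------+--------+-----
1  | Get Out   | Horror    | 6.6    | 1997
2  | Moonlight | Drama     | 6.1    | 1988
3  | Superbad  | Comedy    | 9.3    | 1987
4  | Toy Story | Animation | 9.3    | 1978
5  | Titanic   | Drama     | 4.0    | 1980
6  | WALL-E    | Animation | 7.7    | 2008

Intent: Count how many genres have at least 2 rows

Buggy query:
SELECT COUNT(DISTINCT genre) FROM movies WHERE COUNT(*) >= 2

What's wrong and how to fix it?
Bug: WHERE filters individual rows, not groups, so a group-level COUNT is invalid there

Fix: Group first with HAVING COUNT(*) >= 2, then COUNT the resulting groups

Corrected query:
SELECT COUNT(*) FROM (SELECT genre FROM movies GROUP BY genre HAVING COUNT(*) >= 2)

Result:
COUNT(*)
--------
2       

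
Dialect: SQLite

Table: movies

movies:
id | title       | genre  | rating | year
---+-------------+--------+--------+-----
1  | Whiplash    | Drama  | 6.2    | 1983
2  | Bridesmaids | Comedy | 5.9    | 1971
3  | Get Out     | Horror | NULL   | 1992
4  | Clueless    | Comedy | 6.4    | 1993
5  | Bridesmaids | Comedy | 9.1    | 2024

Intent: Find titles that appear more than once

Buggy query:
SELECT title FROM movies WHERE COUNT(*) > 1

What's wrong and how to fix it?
Bug: WHERE can't reference COUNT(*); aggregates are computed after WHERE

Fix: GROUP BY title, then filter groups with HAVING COUNT(*) > 1

Corrected query:
SELECT title FROM movies GROUP BY title HAVING COUNT(*) > 1

Result:
title      
-----------
Bridesmaids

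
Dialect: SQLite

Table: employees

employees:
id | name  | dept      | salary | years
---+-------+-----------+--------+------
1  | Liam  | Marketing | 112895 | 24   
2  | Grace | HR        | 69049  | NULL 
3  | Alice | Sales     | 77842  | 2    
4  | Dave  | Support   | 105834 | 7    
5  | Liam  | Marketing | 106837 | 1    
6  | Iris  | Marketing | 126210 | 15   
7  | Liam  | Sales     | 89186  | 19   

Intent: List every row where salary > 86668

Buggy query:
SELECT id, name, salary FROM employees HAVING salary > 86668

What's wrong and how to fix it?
Bug: This is a non-aggregate query (no GROUP BY, no aggregates), so in SQLite the HAVING clause is invalid here; a row-level condition belongs in WHERE

Fix: Replace HAVING with WHERE since the condition applies to individual rows

Corrected query:
SELECT id, name, salary FROM employees WHERE salary > 86668

Result:
id | name | salary
---+------+-------
1  | Liam | 112895
4  | Dave | 105834
5  | Liam | 106837
6  | Iris | 126210
7  | Liam | 89186 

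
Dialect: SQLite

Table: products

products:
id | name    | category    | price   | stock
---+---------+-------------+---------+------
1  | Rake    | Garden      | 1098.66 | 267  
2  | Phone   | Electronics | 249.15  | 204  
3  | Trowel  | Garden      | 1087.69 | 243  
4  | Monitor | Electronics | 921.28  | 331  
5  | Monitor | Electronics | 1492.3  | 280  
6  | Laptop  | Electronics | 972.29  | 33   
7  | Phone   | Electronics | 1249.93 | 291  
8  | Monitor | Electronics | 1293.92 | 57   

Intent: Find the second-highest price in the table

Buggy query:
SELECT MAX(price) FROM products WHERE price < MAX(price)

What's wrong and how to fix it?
Bug: The inner MAX is an aggregate inside WHERE, which is not allowed

Fix: Compute the overall MAX in a subquery, then take MAX of rows below it

Corrected query:
SELECT MAX(price) FROM products WHERE price < (SELECT MAX(price) FROM products)

Result:
MAX(price)
----------
1293.92   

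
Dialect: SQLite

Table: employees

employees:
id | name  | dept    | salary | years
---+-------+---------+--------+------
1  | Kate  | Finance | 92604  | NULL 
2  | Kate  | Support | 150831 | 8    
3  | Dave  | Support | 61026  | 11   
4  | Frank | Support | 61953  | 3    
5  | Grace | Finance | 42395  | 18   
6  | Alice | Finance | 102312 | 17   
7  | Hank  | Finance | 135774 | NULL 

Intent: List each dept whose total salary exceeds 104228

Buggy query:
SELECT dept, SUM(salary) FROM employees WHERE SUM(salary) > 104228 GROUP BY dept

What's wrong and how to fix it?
Bug: Aggregate functions cannot appear in a WHERE clause

Fix: Move the aggregate condition to a HAVING clause

Corrected query:
SELECT dept, SUM(salary) FROM employees GROUP BY dept HAVING SUM(salary) > 104228

Result:
dept    | SUM(salary)
--------+------------
Finance | 373085     
Support | 273810     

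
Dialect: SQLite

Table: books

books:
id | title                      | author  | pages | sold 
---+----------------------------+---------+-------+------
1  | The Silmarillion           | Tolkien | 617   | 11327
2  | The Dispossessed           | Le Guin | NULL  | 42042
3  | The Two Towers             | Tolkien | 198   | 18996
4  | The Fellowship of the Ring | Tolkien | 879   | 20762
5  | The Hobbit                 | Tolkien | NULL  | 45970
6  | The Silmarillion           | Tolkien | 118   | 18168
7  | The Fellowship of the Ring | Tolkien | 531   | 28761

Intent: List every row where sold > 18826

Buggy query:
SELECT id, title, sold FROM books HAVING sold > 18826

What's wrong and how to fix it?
Bug: This is a non-aggregate query (no GROUP BY, no aggregates), so in SQLite the HAVING clause is invalid here; a row-level condition belongs in WHERE

Fix: Use WHERE for row-level filtering

Corrected query:
SELECT id, title, sold FROM books WHERE sold > 18826

Result:
id | title                      | sold 
---+----------------------------+------
2  | The Dispossessed           | 42042
3  | The Two Towers             | 18996
4  | The Fellowship of the Ring | 20762
5  | The Hobbit                 | 45970
7  | The Fellowship of the Ring | 28761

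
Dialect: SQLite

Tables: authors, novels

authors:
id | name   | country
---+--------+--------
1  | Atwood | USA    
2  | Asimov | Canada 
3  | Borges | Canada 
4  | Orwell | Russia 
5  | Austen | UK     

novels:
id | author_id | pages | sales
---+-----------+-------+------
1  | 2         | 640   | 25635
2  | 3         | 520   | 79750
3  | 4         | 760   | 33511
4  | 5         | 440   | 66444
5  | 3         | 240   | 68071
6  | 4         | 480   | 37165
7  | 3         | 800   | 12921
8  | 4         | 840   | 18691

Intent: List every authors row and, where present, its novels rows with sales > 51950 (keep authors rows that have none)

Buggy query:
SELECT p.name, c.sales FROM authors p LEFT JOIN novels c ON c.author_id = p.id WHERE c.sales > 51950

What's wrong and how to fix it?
Bug: Filtering c.sales in WHERE discards the NULL rows produced by LEFT JOIN, turning it into an inner join

Fix: Move the right-table condition into the ON clause so unmatched parents are kept

Corrected query:
SELECT p.name, c.sales FROM authors p LEFT JOIN novels c ON c.author_id = p.id AND c.sales > 51950

Result:
name   | sales
-------+------
Atwood | NULL 
Asimov | NULL 
Borges | 68071
Borges | 79750
Orwell | NULL 
Austen | 66444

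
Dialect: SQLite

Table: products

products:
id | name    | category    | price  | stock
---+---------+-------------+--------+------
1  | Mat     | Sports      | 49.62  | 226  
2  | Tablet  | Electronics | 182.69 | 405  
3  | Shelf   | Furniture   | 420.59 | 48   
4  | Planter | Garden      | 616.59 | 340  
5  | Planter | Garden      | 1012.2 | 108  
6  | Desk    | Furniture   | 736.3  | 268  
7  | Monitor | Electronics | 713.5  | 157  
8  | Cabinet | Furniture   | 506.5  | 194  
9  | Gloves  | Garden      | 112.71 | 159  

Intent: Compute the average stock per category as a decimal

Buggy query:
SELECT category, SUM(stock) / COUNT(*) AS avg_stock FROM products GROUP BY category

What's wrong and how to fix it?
Bug: Both operands are integers, so '/' performs integer division and truncates

Fix: Cast one side to REAL so the division keeps the fractional part

Corrected query:
SELECT category, SUM(stock) * 1.0 / COUNT(*) AS avg_stock FROM products GROUP BY category

Result:
category    | avg_stock 
------------+-----------
Electronics | 281       
Furniture   | 170       
Garden      | 202.333333
Sports      | 226       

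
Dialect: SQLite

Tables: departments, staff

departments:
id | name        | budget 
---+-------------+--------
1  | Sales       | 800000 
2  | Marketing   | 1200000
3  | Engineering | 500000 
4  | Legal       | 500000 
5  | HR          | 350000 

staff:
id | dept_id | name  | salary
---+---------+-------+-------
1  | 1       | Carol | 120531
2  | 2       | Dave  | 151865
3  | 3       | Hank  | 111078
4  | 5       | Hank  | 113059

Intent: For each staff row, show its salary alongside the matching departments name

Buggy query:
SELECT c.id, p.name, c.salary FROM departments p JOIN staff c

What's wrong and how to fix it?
Bug: JOIN with no ON clause produces a cartesian product; every staff row pairs with every departments row

Fix: Add ON c.dept_id = p.id to the JOIN

Corrected query:
SELECT c.id, p.name, c.salary FROM departments p JOIN staff c ON c.dept_id = p.id

Result:
id | name        | salary
---+-------------+-------
1  | Sales       | 120531
2  | Marketing   | 151865
3  | Engineering | 111078
4  | HR          | 113059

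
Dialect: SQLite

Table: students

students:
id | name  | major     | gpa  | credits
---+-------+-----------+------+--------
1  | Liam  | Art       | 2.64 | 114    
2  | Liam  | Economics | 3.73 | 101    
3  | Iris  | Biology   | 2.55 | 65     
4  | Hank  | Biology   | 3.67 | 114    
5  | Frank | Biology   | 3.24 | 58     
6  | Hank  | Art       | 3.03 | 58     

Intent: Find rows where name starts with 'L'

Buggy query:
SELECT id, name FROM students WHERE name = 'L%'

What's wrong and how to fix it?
Bug: Wildcards only work with LIKE; '=' treats '%' as a literal character

Fix: Use LIKE for wildcard pattern matching

Corrected query:
SELECT id, name FROM students WHERE name LIKE 'L%'

Result:
id | name
---+-----
1  | Liam
2  | Liam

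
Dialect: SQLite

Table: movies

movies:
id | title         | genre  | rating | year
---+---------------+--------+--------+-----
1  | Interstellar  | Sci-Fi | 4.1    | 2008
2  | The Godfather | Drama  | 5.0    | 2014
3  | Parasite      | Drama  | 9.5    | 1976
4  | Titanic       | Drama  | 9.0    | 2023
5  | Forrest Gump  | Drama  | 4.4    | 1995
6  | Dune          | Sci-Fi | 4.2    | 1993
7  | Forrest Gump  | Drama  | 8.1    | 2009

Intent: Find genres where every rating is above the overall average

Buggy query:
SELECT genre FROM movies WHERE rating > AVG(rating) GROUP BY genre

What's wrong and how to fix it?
Bug: AVG() is an aggregate; it can't sit directly in WHERE

Fix: Compute the overall average in a scalar subquery and compare each group's MIN against it in HAVING

Corrected query:
SELECT genre FROM movies GROUP BY genre HAVING MIN(rating) > (SELECT AVG(rating) FROM movies)

Result:
(no rows)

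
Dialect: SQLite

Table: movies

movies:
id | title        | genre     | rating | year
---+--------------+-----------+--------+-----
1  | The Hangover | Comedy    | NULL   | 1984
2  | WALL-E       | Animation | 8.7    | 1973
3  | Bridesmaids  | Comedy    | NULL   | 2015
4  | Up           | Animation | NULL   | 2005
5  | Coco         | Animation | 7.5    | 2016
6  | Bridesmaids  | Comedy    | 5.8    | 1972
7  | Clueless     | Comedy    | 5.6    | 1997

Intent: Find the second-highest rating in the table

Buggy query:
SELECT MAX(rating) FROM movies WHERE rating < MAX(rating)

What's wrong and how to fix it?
Bug: The inner MAX is an aggregate inside WHERE, which is not allowed

Fix: Compute the overall MAX in a subquery, then take MAX of rows below it

Corrected query:
SELECT MAX(rating) FROM movies WHERE rating < (SELECT MAX(rating) FROM movies)

Result:
MAX(rating)
-----------
7.5        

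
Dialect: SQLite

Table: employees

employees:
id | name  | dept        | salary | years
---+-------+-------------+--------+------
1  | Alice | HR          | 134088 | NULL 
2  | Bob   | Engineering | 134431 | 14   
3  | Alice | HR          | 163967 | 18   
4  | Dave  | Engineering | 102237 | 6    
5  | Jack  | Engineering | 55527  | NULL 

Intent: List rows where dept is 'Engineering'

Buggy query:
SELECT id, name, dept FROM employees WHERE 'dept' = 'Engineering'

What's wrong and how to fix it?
Bug: Single quotes denote string literals in SQL; the column name is being compared as a constant string

Fix: Reference the column as dept without single quotes

Corrected query:
SELECT id, name, dept FROM employees WHERE dept = 'Engineering'

Result:
id | name | dept       
---+------+------------
2  | Bob  | Engineering
4  | Dave | Engineering
5  | Jack | Engineering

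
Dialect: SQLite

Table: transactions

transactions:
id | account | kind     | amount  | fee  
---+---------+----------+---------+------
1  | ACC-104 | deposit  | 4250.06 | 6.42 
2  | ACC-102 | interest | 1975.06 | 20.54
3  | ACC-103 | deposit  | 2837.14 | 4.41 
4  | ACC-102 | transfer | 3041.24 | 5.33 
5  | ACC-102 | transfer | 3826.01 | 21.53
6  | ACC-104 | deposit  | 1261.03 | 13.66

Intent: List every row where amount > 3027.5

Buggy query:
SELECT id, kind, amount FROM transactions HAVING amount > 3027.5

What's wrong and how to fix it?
Bug: HAVING filters the output of aggregation, but this query has no GROUP BY and no aggregate functions, so SQLite rejects it (HAVING clause on a non-aggregate query); the condition here is per row

Fix: Use WHERE for row-level filtering

Corrected query:
SELECT id, kind, amount FROM transactions WHERE amount > 3027.5

Result:
id | kind     | amount 
---+----------+--------
1  | deposit  | 4250.06
4  | transfer | 3041.24
5  | transfer | 3826.01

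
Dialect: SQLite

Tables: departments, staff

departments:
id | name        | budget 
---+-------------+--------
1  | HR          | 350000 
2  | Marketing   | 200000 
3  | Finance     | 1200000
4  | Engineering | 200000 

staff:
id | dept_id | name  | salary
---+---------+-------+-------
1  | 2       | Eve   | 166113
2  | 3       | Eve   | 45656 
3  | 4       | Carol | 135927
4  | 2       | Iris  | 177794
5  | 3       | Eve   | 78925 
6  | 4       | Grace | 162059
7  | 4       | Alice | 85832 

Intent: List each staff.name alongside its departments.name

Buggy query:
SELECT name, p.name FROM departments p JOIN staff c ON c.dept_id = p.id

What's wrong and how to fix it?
Bug: 'name' exists in both joined tables, so the database can't tell which one is meant

Fix: Prefix ambiguous columns with the table alias

Corrected query:
SELECT c.name, p.name FROM departments p JOIN staff c ON c.dept_id = p.id

Result:
name  | name       
------+------------
Eve   | Marketing  
Eve   | Finance    
Carol | Engineering
Iris  | Marketing  
Eve   | Finance    
Grace | Engineering
Alice | Engineering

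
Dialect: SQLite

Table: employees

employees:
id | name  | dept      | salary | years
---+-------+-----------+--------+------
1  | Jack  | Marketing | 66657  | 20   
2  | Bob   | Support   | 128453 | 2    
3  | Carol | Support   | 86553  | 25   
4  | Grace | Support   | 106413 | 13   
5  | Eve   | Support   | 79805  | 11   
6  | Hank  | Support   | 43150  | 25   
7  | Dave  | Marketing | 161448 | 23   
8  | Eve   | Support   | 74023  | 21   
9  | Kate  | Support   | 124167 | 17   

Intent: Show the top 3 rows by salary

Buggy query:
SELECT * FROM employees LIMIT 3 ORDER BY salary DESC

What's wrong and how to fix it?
Bug: LIMIT must come after ORDER BY

Fix: Swap the clauses: ORDER BY first, then LIMIT

Corrected query:
SELECT * FROM employees ORDER BY salary DESC LIMIT 3

Result:
id | name | dept      | salary | years
---+------+-----------+--------+------
7  | Dave | Marketing | 161448 | 23   
2  | Bob  | Support   | 128453 | 2    
9  | Kate | Support   | 124167 | 17   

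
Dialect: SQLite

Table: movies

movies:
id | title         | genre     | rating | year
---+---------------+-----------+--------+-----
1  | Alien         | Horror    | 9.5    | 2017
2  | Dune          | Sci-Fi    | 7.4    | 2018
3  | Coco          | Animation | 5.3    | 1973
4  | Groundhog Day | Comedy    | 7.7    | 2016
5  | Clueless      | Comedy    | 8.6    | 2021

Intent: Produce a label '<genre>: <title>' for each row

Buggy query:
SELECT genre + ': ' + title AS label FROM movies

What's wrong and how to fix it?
Bug: SQLite uses || for string concatenation; + coerces text to numbers (yielding 0)

Fix: Use the || operator for string concatenation

Corrected query:
SELECT genre || ': ' || title AS label FROM movies

Result:
label                
---------------------
Horror: Alien        
Sci-Fi: Dune         
Animation: Coco      
Comedy: Groundhog Day
Comedy: Clueless     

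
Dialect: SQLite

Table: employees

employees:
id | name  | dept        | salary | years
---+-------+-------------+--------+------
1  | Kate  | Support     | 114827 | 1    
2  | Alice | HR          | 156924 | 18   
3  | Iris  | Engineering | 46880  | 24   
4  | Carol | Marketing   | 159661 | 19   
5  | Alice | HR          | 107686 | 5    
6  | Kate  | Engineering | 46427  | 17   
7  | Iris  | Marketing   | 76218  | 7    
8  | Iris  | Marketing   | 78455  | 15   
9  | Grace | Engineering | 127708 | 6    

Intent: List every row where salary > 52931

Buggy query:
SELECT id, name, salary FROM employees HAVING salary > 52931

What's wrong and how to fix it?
Bug: HAVING filters the output of aggregation, but this query has no GROUP BY and no aggregate functions, so SQLite rejects it (HAVING clause on a non-aggregate query); the condition here is per row

Fix: Use WHERE for row-level filtering

Corrected query:
SELECT id, name, salary FROM employees WHERE salary > 52931

Result:
id | name  | salary
---+-------+-------
1  | Kate  | 114827
2  | Alice | 156924
4  | Carol | 159661
5  | Alice | 107686
7  | Iris  | 76218 
8  | Iris  | 78455 
9  | Grace | 127708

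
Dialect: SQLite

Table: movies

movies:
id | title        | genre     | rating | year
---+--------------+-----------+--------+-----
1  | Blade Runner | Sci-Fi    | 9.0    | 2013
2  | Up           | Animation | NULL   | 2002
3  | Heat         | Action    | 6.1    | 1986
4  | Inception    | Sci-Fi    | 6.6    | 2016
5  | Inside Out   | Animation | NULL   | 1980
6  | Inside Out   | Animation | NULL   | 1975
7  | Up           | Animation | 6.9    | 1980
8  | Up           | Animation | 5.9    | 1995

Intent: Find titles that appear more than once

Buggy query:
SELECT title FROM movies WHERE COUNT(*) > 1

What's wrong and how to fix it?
Bug: COUNT(*) is an aggregate and cannot be used in WHERE

Fix: Group first, then use HAVING for the count condition

Corrected query:
SELECT title FROM movies GROUP BY title HAVING COUNT(*) > 1

Result:
title     
----------
Inside Out
Up        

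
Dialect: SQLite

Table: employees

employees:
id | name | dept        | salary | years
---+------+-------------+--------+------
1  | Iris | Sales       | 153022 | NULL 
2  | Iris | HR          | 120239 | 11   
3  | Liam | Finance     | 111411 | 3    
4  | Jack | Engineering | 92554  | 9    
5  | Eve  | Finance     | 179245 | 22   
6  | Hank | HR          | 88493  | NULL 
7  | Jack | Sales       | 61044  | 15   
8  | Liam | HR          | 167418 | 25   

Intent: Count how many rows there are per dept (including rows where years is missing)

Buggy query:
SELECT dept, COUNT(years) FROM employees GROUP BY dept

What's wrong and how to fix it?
Bug: COUNT(column) counts non-NULL values only; rows with NULL years aren't counted

Fix: Replace COUNT(years) with COUNT(*)

Corrected query:
SELECT dept, COUNT(*) FROM employees GROUP BY dept

Result:
dept        | COUNT(*)
------------+---------
Engineering | 1       
Finance     | 2       
HR          | 3       
Sales       | 2       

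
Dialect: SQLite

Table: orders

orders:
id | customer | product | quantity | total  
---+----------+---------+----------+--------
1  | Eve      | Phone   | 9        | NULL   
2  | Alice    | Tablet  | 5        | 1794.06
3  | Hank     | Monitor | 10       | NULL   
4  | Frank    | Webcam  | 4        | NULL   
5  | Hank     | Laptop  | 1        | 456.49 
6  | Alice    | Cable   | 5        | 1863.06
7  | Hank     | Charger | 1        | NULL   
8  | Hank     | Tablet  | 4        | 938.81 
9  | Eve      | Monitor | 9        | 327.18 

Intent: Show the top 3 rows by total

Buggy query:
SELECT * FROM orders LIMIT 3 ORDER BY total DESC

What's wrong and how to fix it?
Bug: LIMIT must come after ORDER BY

Fix: Swap the clauses: ORDER BY first, then LIMIT

Corrected query:
SELECT * FROM orders ORDER BY total DESC LIMIT 3

Result:
id | customer | product | quantity | total  
---+----------+---------+----------+--------
6  | Alice    | Cable   | 5        | 1863.06
2  | Alice    | Tablet  | 5        | 1794.06
8  | Hank     | Tablet  | 4        | 938.81 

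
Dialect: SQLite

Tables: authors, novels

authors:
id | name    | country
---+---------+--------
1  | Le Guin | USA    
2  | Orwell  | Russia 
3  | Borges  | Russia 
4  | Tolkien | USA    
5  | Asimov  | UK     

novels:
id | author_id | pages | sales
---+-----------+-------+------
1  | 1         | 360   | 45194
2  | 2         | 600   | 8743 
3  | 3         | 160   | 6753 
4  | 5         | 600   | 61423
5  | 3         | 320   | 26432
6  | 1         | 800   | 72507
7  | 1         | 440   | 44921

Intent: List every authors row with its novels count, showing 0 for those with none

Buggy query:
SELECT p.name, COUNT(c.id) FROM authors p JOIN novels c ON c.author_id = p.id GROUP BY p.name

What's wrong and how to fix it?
Bug: INNER JOIN drops authors rows that have no matching novels rows

Fix: Use LEFT JOIN so parents without children still appear (COUNT(c.id) gives 0)

Corrected query:
SELECT p.name, COUNT(c.id) FROM authors p LEFT JOIN novels c ON c.author_id = p.id GROUP BY p.name

Result:
name    | COUNT(c.id)
--------+------------
Asimov  | 1          
Borges  | 2          
Le Guin | 3          
Orwell  | 1          
Tolkien | 0          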